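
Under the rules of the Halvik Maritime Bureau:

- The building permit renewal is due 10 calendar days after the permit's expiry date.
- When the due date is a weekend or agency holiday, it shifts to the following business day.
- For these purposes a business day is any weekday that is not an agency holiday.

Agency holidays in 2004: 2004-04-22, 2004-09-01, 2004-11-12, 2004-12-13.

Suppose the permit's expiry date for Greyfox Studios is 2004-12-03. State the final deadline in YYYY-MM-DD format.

Trigger date 2004-12-03 + 10 calendar days = 2004-12-13.
Because 2004-12-13 is a listed holiday, the deadline becomes 2004-12-14 (Tuesday).
So the filing is due 2004-12-14.

2004-12-14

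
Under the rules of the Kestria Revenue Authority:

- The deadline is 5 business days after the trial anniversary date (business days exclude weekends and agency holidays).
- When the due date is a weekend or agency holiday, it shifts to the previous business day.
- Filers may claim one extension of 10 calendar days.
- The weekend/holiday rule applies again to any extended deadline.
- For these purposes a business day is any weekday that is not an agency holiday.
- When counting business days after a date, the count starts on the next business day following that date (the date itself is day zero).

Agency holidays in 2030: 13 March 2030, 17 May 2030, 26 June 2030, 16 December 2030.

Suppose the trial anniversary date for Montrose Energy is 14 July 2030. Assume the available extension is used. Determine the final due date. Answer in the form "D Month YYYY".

Counting 5 business days after 14 July 2030 (skipping weekends and listed holidays) reaches 19 July 2030.
19 July 2030 (Friday) is already a business day.
Applying the 10-calendar-day extension: 19 July 2030 + 10 days = 29 July 2030.
29 July 2030 falls on a Monday, which is a business day, so no adjustment is needed.
The final due date is 29 July 2030.

29 July 2030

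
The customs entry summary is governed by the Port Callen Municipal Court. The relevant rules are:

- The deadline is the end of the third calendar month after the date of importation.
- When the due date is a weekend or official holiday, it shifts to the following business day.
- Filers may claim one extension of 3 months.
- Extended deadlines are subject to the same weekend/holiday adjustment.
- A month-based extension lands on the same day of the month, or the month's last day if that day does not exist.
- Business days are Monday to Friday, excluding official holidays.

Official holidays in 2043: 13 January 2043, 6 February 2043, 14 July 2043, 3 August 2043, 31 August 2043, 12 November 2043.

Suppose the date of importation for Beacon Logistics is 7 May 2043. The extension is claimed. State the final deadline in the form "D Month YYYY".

1 December 2043

3 months after 7 May 2043 is August 2043; that month ends on 31 August 2043.
31 August 2043 is a listed holiday, so it moves to the next business day, 1 September 2043 (Tuesday).
The 3 months extension carries 1 September 2043 to 1 December 2043.
1 December 2043 is a Tuesday and not a listed holiday, so it stands.
Deadline: 1 December 2043.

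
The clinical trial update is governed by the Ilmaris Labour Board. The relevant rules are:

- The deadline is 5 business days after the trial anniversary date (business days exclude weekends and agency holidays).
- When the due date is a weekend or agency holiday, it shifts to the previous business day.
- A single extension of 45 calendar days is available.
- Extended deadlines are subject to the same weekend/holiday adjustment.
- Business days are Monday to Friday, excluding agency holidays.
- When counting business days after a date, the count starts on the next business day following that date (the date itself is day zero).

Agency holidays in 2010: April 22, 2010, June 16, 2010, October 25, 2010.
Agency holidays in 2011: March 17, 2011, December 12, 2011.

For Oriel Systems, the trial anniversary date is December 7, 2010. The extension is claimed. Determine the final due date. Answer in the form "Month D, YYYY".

January 28, 2011

5 business days after December 7, 2010, excluding weekends and holidays, is December 14, 2010.
December 14, 2010 falls on a Tuesday, which is a business day, so no adjustment is needed.
With the 45-day extension, December 14, 2010 becomes January 28, 2011.
Since January 28, 2011 is a Friday and not a holiday, the date is unchanged.
The final due date is January 28, 2011.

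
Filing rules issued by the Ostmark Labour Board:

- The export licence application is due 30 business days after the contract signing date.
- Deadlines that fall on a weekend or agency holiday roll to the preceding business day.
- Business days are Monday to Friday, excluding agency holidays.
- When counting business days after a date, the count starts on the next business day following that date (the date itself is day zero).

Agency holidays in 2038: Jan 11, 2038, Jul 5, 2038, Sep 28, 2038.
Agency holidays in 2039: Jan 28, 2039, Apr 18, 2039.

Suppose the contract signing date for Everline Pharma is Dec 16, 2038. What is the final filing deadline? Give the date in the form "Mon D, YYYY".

Counting 30 business days after Dec 16, 2038 (skipping weekends and listed holidays) reaches Jan 27, 2039.
Jan 27, 2039 (Thursday) is already a business day.
The final due date is Jan 27, 2039.

Jan 27, 2039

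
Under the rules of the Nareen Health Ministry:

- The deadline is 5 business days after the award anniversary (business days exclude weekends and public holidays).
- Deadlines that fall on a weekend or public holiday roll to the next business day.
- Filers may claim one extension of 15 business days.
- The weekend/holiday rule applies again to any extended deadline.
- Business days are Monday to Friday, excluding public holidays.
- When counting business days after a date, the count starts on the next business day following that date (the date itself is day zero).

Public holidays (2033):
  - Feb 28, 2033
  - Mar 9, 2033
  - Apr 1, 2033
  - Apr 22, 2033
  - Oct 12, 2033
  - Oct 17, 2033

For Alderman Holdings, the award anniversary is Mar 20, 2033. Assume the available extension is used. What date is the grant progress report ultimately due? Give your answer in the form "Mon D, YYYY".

Apr 18, 2033

Starting the day after Mar 20, 2033 and counting 5 business days lands on Mar 25, 2033.
Mar 25, 2033 is a Friday and not a listed holiday, so it stands.
Counting 15 further business days from Mar 25, 2033 reaches Apr 18, 2033.
Apr 18, 2033 (Monday) is already a business day.
The final due date is Apr 18, 2033.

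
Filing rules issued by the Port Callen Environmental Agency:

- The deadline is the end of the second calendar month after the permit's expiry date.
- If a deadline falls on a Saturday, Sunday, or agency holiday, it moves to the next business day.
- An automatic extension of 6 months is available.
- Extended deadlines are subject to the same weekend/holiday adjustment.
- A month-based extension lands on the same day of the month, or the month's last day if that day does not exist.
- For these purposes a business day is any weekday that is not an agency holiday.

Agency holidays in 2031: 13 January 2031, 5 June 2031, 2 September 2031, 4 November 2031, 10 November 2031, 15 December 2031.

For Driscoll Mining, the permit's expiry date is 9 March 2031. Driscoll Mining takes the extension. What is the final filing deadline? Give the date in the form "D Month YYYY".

2 December 2031

2 months after 9 March 2031 falls in May 2031; the last day of that month is 31 May 2031.
Because 31 May 2031 is a Saturday, the deadline becomes 2 June 2031 (Monday).
The 6 months extension carries 2 June 2031 to 2 December 2031.
2 December 2031 falls on a Tuesday, which is a business day, so no adjustment is needed.
The final due date is 2 December 2031.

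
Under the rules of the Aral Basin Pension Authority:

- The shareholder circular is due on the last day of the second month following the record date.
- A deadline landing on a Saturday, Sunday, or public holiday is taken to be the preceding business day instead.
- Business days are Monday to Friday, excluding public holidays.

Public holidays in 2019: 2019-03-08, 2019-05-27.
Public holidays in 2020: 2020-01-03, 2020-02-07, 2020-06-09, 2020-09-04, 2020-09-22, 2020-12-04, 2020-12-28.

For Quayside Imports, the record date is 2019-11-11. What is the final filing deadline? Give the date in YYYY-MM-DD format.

2020-01-31

2 months after 2019-11-11 falls in January 2020; the last day of that month is 2020-01-31.
2020-01-31 is a Friday and not a listed holiday, so it stands.
The final due date is 2020-01-31.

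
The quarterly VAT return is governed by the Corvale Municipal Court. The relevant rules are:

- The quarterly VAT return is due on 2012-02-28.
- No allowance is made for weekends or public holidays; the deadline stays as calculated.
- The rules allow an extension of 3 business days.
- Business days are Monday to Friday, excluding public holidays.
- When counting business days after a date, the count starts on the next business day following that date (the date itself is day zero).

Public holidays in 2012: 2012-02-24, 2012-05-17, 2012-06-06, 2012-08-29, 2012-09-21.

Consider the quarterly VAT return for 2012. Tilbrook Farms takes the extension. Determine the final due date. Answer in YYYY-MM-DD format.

Start from the fixed due date, 2012-02-28.
2012-02-28 falls on a Tuesday. The rules make no weekend/holiday allowance, so it remains 2012-02-28.
Counting 3 further business days from 2012-02-28 reaches 2012-03-02.
2012-03-02 is a Friday; no weekend or holiday adjustment applies.
The final due date is 2012-03-02.

2012-03-02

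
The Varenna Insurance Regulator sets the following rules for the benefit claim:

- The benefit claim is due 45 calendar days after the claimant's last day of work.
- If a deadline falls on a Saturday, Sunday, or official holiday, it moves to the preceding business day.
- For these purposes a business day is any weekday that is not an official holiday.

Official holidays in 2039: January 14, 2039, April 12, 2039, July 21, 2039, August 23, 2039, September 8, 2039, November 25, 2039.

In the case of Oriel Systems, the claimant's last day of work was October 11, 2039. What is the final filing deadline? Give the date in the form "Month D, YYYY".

November 24, 2039

Adding 45 calendar days to October 11, 2039 gives November 25, 2039.
Because November 25, 2039 is a listed holiday, the deadline becomes November 24, 2039 (Thursday).
Final deadline: November 24, 2039.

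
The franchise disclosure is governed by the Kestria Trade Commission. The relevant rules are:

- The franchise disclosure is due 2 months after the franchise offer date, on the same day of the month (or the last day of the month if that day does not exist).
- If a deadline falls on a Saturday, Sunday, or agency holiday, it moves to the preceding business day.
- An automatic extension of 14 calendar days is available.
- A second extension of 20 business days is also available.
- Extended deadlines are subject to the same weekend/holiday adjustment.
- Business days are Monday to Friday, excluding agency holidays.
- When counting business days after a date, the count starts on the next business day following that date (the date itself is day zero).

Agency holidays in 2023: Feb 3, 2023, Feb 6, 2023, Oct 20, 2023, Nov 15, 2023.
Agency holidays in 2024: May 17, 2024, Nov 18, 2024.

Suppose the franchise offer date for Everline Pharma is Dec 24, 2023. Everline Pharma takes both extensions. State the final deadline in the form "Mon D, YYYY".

Apr 5, 2024

2 months after Dec 24, 2023, on the same day of the month, is Feb 24, 2024.
Feb 24, 2024 falls on a Saturday. Rolling to the preceding business day gives Feb 23, 2024, a Friday.
Applying the 14-calendar-day extension: Feb 23, 2024 + 14 days = Mar 8, 2024.
Since Mar 8, 2024 is a Friday and not a holiday, the date is unchanged.
Applying the 20-business-day extension: 20 business days after Mar 8, 2024 is Apr 5, 2024.
Apr 5, 2024 falls on a Friday, which is a business day, so no adjustment is needed.
So the filing is due Apr 5, 2024.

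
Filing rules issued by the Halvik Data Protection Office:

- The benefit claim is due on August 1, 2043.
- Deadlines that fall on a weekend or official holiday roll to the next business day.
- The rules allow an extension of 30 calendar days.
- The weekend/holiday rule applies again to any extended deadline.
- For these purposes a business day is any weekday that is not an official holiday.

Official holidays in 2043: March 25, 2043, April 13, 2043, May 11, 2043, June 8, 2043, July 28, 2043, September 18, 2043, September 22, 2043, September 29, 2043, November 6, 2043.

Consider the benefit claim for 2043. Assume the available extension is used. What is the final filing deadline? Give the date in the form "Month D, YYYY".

The stated deadline is August 1, 2043.
August 1, 2043 falls on a Saturday. Rolling to the next business day gives August 3, 2043, a Monday.
With the 30-day extension, August 3, 2043 becomes September 2, 2043.
September 2, 2043 (Wednesday) is already a business day.
So the filing is due September 2, 2043.

September 2, 2043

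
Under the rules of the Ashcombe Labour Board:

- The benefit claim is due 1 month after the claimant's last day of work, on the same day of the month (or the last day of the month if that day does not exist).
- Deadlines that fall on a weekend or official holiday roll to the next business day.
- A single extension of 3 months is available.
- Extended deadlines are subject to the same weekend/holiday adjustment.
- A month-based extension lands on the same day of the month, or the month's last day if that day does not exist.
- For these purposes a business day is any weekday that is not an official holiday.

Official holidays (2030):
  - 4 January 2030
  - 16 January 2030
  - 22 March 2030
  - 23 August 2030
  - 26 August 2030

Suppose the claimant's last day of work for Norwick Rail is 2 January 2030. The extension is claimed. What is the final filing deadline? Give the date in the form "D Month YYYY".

6 May 2030

Moving 1 month forward from 2 January 2030 on the corresponding day gives 2 February 2030.
2 February 2030 is a Saturday; the next business day is 4 February 2030 (Monday).
Add 3 months to 4 February 2030: 4 May 2030.
4 May 2030 is a Saturday, so it moves to the next business day, 6 May 2030 (Monday).
The final due date is 6 May 2030.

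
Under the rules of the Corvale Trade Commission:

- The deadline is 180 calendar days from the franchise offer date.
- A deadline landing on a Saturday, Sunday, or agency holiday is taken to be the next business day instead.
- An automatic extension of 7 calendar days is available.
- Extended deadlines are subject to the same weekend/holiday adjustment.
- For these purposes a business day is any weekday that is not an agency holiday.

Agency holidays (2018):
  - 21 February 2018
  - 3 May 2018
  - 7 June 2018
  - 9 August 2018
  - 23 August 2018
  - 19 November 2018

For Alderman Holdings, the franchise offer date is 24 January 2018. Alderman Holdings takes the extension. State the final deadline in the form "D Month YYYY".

180 calendar days after 24 January 2018 is 23 July 2018.
23 July 2018 is a Monday and not a listed holiday, so it stands.
The 7-calendar-day extension moves the deadline from 23 July 2018 to 30 July 2018.
30 July 2018 (Monday) is already a business day.
Final deadline: 30 July 2018.

30 July 2018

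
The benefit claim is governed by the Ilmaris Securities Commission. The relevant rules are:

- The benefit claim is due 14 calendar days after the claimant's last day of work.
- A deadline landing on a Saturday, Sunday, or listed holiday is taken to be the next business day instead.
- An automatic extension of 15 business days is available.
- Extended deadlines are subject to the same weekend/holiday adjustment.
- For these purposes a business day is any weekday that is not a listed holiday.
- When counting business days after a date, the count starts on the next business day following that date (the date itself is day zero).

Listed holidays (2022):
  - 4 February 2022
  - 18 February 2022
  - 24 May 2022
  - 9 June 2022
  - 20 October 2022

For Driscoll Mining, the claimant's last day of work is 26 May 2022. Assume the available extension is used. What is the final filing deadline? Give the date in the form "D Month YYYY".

1 July 2022

From 26 May 2022, 14 calendar days later is 9 June 2022.
Because 9 June 2022 is a listed holiday, the deadline becomes 10 June 2022 (Friday).
Applying the 15-business-day extension: 15 business days after 10 June 2022 is 1 July 2022.
Since 1 July 2022 is a Friday and not a holiday, the date is unchanged.
Final deadline: 1 July 2022.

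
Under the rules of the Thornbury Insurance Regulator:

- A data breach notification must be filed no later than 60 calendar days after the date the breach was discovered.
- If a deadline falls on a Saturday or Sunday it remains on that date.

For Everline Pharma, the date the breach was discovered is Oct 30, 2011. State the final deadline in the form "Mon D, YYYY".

60 calendar days after Oct 30, 2011 is Dec 29, 2011.
Dec 29, 2011 is a Thursday; no weekend or holiday adjustment applies.
The final due date is Dec 29, 2011.

Dec 29, 2011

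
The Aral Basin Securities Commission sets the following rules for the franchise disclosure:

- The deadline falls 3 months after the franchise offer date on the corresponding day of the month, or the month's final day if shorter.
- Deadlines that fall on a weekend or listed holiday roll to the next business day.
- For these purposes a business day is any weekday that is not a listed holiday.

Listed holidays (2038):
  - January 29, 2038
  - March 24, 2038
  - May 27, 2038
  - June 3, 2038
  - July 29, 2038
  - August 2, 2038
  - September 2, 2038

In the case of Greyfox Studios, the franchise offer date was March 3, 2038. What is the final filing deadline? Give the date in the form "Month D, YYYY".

3 months from March 3, 2038 is June 3, 2038.
June 3, 2038 falls on a listed holiday. Rolling to the next business day gives June 4, 2038, a Friday.
So the filing is due June 4, 2038.

June 4, 2038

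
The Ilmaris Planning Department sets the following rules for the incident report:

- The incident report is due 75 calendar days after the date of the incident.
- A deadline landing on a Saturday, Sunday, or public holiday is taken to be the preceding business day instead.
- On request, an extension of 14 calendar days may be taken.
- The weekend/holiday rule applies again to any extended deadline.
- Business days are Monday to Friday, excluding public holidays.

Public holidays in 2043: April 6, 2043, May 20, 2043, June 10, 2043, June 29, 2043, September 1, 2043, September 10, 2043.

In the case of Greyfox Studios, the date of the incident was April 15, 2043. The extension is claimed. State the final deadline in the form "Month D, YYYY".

July 10, 2043

Trigger date April 15, 2043 + 75 calendar days = June 29, 2043.
June 29, 2043 is a listed holiday; the preceding business day is June 26, 2043 (Friday).
Add the 14 calendar-day extension to June 26, 2043: July 10, 2043.
Since July 10, 2043 is a Friday and not a holiday, the date is unchanged.
Final deadline: July 10, 2043.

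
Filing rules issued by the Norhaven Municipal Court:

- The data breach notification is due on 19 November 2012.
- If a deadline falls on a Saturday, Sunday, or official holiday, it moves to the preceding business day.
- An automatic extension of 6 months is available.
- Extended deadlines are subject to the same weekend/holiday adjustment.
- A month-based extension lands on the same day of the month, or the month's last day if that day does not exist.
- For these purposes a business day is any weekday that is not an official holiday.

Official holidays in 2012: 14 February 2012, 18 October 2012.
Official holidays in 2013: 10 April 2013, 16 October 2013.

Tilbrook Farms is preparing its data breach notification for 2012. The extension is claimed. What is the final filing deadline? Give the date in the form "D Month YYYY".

17 May 2013

The statutory due date is 19 November 2012.
19 November 2012 (Monday) is already a business day.
The 6 months extension carries 19 November 2012 to 19 May 2013.
19 May 2013 is a Sunday; the preceding business day is 17 May 2013 (Friday).
Deadline: 17 May 2013.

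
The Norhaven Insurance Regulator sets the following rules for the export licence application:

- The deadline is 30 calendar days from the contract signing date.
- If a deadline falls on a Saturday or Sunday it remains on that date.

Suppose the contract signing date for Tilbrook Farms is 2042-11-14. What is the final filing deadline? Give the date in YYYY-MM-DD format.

Trigger date 2042-11-14 + 30 calendar days = 2042-12-14.
2042-12-14 is a Sunday; no weekend or holiday adjustment applies.
The final due date is 2042-12-14.

2042-12-14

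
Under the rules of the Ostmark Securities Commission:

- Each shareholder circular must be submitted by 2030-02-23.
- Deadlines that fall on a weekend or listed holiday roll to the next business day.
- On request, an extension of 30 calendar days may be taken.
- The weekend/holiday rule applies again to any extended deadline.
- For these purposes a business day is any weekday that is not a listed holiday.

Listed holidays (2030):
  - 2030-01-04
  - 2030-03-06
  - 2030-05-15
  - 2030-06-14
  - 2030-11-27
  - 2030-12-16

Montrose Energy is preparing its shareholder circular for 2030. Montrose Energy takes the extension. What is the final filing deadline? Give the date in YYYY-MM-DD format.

Start from the fixed due date, 2030-02-23.
2030-02-23 is a Saturday, so it moves to the next business day, 2030-02-25 (Monday).
Applying the 30-calendar-day extension: 2030-02-25 + 30 days = 2030-03-27.
2030-03-27 falls on a Wednesday, which is a business day, so no adjustment is needed.
The final due date is 2030-03-27.

2030-03-27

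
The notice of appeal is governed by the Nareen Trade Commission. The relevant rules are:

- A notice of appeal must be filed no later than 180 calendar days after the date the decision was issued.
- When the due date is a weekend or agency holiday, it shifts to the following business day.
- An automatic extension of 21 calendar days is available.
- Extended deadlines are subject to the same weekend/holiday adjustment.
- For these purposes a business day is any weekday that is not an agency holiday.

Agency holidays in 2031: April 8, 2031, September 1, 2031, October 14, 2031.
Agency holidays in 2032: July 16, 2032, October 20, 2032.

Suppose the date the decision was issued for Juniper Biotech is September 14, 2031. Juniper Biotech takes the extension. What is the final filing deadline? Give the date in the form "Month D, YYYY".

From September 14, 2031, 180 calendar days later is March 12, 2032.
March 12, 2032 (Friday) is already a business day.
Applying the 21-calendar-day extension: March 12, 2032 + 21 days = April 2, 2032.
April 2, 2032 is a Friday and not a listed holiday, so it stands.
The final due date is April 2, 2032.

April 2, 2032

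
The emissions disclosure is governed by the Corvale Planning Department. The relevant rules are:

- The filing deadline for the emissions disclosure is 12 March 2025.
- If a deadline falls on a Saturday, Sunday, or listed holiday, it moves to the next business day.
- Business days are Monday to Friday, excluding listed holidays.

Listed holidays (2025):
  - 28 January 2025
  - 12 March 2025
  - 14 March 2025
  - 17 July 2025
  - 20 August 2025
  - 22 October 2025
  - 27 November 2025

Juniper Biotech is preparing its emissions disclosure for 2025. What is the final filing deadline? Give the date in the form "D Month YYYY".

Start from the fixed due date, 12 March 2025.
12 March 2025 is a listed holiday, so it moves to the next business day, 13 March 2025 (Thursday).
The final due date is 13 March 2025.

13 March 2025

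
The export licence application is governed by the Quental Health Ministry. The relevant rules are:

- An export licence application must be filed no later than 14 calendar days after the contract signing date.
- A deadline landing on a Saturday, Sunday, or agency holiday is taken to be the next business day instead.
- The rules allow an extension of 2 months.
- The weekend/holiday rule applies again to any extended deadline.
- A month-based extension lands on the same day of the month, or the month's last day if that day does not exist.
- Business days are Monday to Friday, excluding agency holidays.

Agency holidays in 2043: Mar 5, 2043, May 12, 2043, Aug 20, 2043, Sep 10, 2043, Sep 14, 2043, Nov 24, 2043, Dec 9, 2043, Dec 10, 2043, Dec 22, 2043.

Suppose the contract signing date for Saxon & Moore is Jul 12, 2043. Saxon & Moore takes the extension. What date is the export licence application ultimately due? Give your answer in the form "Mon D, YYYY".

Trigger date Jul 12, 2043 + 14 calendar days = Jul 26, 2043.
Jul 26, 2043 is a Sunday, so it moves to the next business day, Jul 27, 2043 (Monday).
The 2 months extension carries Jul 27, 2043 to Sep 27, 2043.
Sep 27, 2043 falls on a Sunday. Rolling to the next business day gives Sep 28, 2043, a Monday.
The final due date is Sep 28, 2043.

Sep 28, 2043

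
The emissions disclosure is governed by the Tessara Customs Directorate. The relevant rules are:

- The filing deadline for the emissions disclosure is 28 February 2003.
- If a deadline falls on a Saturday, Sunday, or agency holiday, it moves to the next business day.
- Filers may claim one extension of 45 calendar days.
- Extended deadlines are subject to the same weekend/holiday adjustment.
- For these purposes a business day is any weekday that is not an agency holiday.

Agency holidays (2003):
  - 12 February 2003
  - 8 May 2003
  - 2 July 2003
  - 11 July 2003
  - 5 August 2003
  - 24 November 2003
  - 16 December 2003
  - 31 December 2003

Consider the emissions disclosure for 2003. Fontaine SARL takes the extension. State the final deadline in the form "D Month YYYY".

The stated deadline is 28 February 2003.
28 February 2003 falls on a Friday, which is a business day, so no adjustment is needed.
Add the 45 calendar-day extension to 28 February 2003: 14 April 2003.
14 April 2003 falls on a Monday, which is a business day, so no adjustment is needed.
So the filing is due 14 April 2003.

14 April 2003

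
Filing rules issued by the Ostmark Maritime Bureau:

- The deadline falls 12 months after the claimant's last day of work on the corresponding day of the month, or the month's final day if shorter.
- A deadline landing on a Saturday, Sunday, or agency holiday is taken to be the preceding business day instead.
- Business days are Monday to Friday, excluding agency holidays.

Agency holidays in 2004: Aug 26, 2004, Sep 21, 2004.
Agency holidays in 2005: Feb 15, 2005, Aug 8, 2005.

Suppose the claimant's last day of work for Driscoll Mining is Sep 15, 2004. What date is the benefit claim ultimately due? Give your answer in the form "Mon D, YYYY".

Sep 15, 2005

Moving 12 months forward from Sep 15, 2004 on the corresponding day gives Sep 15, 2005.
Sep 15, 2005 (Thursday) is already a business day.
So the filing is due Sep 15, 2005.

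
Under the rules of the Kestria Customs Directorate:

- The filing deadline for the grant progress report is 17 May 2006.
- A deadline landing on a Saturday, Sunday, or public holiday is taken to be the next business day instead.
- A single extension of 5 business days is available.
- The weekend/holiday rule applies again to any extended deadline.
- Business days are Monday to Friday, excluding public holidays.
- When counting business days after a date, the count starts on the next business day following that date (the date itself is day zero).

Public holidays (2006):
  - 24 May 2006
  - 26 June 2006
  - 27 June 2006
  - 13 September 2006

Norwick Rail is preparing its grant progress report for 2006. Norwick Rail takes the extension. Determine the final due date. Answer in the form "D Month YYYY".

The statutory due date is 17 May 2006.
17 May 2006 is a Wednesday and not a listed holiday, so it stands.
The 5-business-day extension runs from 17 May 2006 to 25 May 2006.
Since 25 May 2006 is a Thursday and not a holiday, the date is unchanged.
Final deadline: 25 May 2006.

25 May 2006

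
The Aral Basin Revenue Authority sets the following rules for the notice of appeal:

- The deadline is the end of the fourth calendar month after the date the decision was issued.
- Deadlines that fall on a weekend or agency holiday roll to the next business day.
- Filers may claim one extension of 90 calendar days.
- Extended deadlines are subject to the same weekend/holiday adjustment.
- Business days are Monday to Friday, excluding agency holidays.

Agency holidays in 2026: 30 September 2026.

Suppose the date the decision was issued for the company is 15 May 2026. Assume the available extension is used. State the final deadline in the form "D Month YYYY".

4 months after 15 May 2026 falls in September 2026; the last day of that month is 30 September 2026.
30 September 2026 is a listed holiday; the next business day is 1 October 2026 (Thursday).
Add the 90 calendar-day extension to 1 October 2026: 30 December 2026.
30 December 2026 falls on a Wednesday, which is a business day, so no adjustment is needed.
So the filing is due 30 December 2026.

30 December 2026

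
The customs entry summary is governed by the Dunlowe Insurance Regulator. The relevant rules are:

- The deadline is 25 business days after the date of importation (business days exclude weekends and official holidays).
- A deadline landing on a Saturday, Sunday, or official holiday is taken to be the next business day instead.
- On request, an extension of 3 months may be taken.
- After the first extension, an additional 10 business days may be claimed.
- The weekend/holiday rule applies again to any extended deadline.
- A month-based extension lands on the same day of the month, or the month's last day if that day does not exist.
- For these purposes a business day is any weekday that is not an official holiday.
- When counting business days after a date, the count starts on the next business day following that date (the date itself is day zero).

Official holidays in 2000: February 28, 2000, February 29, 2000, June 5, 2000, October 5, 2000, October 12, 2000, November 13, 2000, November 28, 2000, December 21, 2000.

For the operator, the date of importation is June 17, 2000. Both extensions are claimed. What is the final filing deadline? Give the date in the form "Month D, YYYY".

25 business days after June 17, 2000, excluding weekends and holidays, is July 21, 2000.
July 21, 2000 (Friday) is already a business day.
Applying the 3 months extension: 3 months after July 21, 2000 is October 21, 2000.
October 21, 2000 is a Saturday; the next business day is October 23, 2000 (Monday).
The 10-business-day extension runs from October 23, 2000 to November 6, 2000.
November 6, 2000 (Monday) is already a business day.
Deadline: November 6, 2000.

November 6, 2000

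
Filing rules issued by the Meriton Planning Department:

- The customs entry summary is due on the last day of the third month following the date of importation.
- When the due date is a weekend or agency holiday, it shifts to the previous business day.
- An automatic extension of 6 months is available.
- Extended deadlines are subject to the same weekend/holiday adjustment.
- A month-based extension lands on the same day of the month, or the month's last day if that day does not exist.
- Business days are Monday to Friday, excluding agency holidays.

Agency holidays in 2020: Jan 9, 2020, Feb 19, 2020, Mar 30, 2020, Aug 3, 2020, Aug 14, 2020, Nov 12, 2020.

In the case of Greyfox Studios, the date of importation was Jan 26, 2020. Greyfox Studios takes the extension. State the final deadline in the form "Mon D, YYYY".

Oct 30, 2020

The third month after Jan 26, 2020 is April 2020, whose last day is Apr 30, 2020.
Apr 30, 2020 falls on a Thursday, which is a business day, so no adjustment is needed.
Applying the 6 months extension: 6 months after Apr 30, 2020 is Oct 30, 2020.
Oct 30, 2020 falls on a Friday, which is a business day, so no adjustment is needed.
Final deadline: Oct 30, 2020.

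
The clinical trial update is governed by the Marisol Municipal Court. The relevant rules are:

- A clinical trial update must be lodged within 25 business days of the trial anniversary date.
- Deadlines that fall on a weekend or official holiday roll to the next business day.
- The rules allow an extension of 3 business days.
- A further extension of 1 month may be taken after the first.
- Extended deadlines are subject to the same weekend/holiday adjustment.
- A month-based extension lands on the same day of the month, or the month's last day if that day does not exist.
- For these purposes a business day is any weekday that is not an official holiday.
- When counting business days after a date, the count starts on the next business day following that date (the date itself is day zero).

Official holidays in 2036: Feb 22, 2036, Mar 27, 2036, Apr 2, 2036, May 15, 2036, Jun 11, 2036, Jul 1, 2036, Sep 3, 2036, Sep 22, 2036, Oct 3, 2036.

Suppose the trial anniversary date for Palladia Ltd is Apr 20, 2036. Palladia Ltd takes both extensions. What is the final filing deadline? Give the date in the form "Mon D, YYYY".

Jun 30, 2036

25 business days after Apr 20, 2036, excluding weekends and holidays, is May 26, 2036.
May 26, 2036 falls on a Monday, which is a business day, so no adjustment is needed.
Counting 3 further business days from May 26, 2036 reaches May 29, 2036.
Since May 29, 2036 is a Thursday and not a holiday, the date is unchanged.
Applying the 1 month extension: 1 month after May 29, 2036 is Jun 29, 2036.
Jun 29, 2036 is a Sunday; the next business day is Jun 30, 2036 (Monday).
Final deadline: Jun 30, 2036.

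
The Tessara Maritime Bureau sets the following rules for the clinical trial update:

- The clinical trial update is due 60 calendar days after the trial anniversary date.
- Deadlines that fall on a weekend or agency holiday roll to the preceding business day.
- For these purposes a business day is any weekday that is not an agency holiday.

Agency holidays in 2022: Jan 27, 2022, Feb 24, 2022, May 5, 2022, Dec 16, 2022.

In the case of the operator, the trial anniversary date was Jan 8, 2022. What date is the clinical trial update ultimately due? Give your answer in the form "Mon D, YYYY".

Trigger date Jan 8, 2022 + 60 calendar days = Mar 9, 2022.
Mar 9, 2022 (Wednesday) is already a business day.
Final deadline: Mar 9, 2022.

Mar 9, 2022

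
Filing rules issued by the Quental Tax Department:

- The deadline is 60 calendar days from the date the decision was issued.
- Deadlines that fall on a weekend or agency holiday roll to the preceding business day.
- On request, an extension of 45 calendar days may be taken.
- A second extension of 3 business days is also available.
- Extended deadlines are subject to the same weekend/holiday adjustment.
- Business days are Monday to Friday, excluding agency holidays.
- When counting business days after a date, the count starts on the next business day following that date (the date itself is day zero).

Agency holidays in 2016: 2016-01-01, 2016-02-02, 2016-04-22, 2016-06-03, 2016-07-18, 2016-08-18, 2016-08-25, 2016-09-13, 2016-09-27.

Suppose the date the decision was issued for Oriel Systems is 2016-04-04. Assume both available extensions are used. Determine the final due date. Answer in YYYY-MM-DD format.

2016-07-21

From 2016-04-04, 60 calendar days later is 2016-06-03.
2016-06-03 is a listed holiday; the preceding business day is 2016-06-02 (Thursday).
Add the 45 calendar-day extension to 2016-06-02: 2016-07-17.
Because 2016-07-17 is a Sunday, the deadline becomes 2016-07-15 (Friday).
Applying the 3-business-day extension: 3 business days after 2016-07-15 is 2016-07-21.
2016-07-21 is a Thursday and not a listed holiday, so it stands.
So the filing is due 2016-07-21.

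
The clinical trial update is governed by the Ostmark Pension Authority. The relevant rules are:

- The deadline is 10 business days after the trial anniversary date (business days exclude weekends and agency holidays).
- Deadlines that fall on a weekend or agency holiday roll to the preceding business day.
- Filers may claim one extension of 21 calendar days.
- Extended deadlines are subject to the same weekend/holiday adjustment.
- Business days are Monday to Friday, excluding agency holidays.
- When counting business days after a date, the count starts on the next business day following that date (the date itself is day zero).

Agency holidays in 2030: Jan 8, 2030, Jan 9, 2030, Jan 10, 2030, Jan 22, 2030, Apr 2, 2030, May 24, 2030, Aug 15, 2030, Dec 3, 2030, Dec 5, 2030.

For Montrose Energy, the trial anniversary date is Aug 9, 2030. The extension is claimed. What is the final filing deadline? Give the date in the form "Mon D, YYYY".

Sep 16, 2030

Counting 10 business days after Aug 9, 2030 (skipping weekends and listed holidays) reaches Aug 26, 2030.
Aug 26, 2030 falls on a Monday, which is a business day, so no adjustment is needed.
With the 21-day extension, Aug 26, 2030 becomes Sep 16, 2030.
Sep 16, 2030 (Monday) is already a business day.
The final due date is Sep 16, 2030.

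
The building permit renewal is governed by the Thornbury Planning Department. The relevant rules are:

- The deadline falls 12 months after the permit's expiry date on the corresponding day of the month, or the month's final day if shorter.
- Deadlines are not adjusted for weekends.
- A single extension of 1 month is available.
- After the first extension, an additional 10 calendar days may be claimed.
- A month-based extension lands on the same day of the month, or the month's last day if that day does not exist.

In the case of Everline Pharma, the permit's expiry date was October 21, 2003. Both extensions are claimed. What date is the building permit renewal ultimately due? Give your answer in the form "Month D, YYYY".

12 months after October 21, 2003, on the same day of the month, is October 21, 2004.
No adjustment is made for weekends or holidays, so October 21, 2004 stands.
The 1 month extension carries October 21, 2004 to November 21, 2004.
November 21, 2004 falls on a Sunday. The rules make no weekend/holiday allowance, so it remains November 21, 2004.
Add the 10 calendar-day extension to November 21, 2004: December 1, 2004.
No adjustment is made for weekends or holidays, so December 1, 2004 stands.
So the filing is due December 1, 2004.

December 1, 2004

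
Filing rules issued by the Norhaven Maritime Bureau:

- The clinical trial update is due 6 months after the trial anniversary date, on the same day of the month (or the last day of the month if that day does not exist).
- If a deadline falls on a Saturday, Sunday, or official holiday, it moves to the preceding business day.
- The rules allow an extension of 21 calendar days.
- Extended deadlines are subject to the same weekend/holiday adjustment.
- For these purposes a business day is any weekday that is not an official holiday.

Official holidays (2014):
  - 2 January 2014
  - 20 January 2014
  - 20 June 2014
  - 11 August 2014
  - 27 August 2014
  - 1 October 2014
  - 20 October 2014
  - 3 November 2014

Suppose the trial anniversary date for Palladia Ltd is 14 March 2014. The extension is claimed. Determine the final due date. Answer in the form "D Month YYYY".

6 months from 14 March 2014 is 14 September 2014.
14 September 2014 is a Sunday; the preceding business day is 12 September 2014 (Friday).
Applying the 21-calendar-day extension: 12 September 2014 + 21 days = 3 October 2014.
Since 3 October 2014 is a Friday and not a holiday, the date is unchanged.
Deadline: 3 October 2014.

3 October 2014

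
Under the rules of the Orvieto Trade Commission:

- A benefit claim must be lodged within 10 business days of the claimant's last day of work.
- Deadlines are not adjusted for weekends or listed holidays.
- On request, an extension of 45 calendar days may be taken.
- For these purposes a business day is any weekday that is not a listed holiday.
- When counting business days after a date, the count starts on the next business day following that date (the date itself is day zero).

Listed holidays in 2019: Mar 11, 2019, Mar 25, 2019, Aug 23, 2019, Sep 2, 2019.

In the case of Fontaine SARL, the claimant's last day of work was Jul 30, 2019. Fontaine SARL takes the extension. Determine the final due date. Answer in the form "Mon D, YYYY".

Sep 27, 2019

10 business days after Jul 30, 2019, excluding weekends and holidays, is Aug 13, 2019.
No adjustment is made for weekends or holidays, so Aug 13, 2019 stands.
Add the 45 calendar-day extension to Aug 13, 2019: Sep 27, 2019.
Sep 27, 2019 is a Friday; no weekend or holiday adjustment applies.
Deadline: Sep 27, 2019.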